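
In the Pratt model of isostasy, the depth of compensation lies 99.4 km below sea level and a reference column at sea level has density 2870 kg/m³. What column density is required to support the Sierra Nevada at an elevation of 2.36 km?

2800 kg/m³

Pratt balance: ρ_ref D = ρ (D + h).
ρ = ρ_ref D/(D + h) = 2870 × 99.4 km/(99.4 km + 2.36 km) = 2800 kg/m³.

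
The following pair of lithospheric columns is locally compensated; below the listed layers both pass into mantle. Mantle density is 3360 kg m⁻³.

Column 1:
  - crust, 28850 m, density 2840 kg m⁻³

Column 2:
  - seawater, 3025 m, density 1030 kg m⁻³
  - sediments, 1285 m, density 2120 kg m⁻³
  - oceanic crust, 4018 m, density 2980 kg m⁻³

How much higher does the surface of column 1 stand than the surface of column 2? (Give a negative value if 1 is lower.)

For any compensation level in the mantle, the mantle terms cancel and isostasy reduces to e = (Σt_1 − Σt_2) − (Σ(ρt)_1 − Σ(ρt)_2) / ρ_m.
Σt_1 = 28850 m; Σt_2 = 8328 m; Σ(ρt)_1 = 81934000; Σ(ρt)_2 = 17813590 (in m·kg m⁻³).
e = (28850 − 8328) − (81934000 − 17813590) / 3360 = 1440 m.

1440 m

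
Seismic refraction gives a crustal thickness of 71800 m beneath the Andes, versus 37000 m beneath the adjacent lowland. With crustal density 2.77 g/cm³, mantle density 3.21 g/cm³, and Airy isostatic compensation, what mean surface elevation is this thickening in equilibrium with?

Excess crust Δ = 71800 m − 37000 m = 34800 m, split between elevation h and root r with h + r = Δ.
Airy balance ρ_c h = (ρ_m − ρ_c) r gives r = h ρ_c/(ρ_m − ρ_c), so h (1 + ρ_c/(ρ_m − ρ_c)) = Δ, i.e. h = Δ (ρ_m − ρ_c)/ρ_m.
h = 34800 m × 0.44/3.21 = 4770 m.

4770 m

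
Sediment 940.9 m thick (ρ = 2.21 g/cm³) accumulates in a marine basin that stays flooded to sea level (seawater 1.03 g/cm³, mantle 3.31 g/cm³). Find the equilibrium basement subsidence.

487 m

Submarine loading: the sediment displaces seawater, and the subsidence is in turn flooded, so s (ρ_m − ρ_w) = t (ρ_sed − ρ_w).
s = 940.9 m × (2.21 − 1.03) / (3.31 − 1.03) = 487 m.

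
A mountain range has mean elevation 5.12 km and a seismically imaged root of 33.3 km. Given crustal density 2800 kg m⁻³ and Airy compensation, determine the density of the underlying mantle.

3230 kg m⁻³

Airy balance: ρ_c h = (ρ_m − ρ_c) r → ρ_m = ρ_c (1 + h/r).
ρ_m = 2800 × (1 + 5.12 km/33.3 km) = 3230 kg m⁻³.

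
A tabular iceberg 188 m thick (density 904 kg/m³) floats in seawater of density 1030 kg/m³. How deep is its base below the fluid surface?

165 m

Draft d = t ρ_obj/ρ_fluid = 188 m × 904/1030 = 165 m.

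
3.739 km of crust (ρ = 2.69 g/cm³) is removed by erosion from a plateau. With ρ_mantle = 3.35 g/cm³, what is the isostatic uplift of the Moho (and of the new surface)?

Unloading: uplift u = e ρ_c/ρ_m = 3.739 km × 2.69/3.35 = 3 km.

3 km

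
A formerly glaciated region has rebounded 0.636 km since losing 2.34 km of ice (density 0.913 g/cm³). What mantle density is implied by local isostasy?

3.36 g/cm³

ρ_m = ρ_ice t / u = 0.913 × 2.34 km/0.636 km = 3.36 g/cm³.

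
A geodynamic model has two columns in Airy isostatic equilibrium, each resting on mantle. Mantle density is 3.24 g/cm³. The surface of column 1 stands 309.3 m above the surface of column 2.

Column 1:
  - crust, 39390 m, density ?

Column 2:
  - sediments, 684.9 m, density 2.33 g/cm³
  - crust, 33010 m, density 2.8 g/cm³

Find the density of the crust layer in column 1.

2.83 g/cm³

Take the compensation level at the base of the deeper column (depth z_c below the surface of column 1) and equate Σ ρ_i t_i down to z_c; mantle fills any gap and the z_c terms cancel.
Column 1: 39390×ρ + (z_c − 39390)×3.24
Column 2: 309.3×0 + 684.9×2.33 + 33010×2.8 + (z_c − 309.3 − 33694.9)×3.24
The z_c×3.24 term appears on both sides and cancels. Collect the known terms of each column as K = Σ(ρt)_known − 3.24 × (depth of known layers): K_1 = 0 − 3.24×39390 = −127623.6; K_2 = 94023.817 − 3.24×(309.3 + 33694.9) = −16149.791.
Balance: K_1 + 39390×ρ = K_2, so ρ = (K_2 − K_1)/39390 = 111474/39390 = 2.83 g/cm³.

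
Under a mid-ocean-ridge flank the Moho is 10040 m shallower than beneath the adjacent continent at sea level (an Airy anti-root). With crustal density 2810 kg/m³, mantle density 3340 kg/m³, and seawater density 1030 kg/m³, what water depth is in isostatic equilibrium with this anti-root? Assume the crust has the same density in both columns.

2990 m

Replacing a thickness d of crust by seawater at the top must be balanced by replacing crust with mantle at the base: d (ρ_c − ρ_w) = a (ρ_m − ρ_c).
d = a (ρ_m − ρ_c)/(ρ_c − ρ_w) = 10040 m × 530/1780 = 2990 m.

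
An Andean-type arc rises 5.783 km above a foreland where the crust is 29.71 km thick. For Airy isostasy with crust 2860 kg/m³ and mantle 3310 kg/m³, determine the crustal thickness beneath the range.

Root depth r = h ρ_c / (ρ_m − ρ_c) = 5.783 km × 2860 / 450 = 36.75 km.
Total thickness = T + h + r = 29.71 km + 5.783 km + 36.75 km = 72.2 km.

72.2 km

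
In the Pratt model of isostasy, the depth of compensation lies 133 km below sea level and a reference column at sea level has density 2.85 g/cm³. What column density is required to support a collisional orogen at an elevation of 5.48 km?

Pratt balance: ρ_ref D = ρ (D + h).
ρ = ρ_ref D/(D + h) = 2.85 × 133 km/(133 km + 5.48 km) = 2.74 g/cm³.

2.74 g/cm³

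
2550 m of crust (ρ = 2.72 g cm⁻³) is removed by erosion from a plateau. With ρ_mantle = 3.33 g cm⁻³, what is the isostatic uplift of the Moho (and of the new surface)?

Unloading: uplift u = e ρ_c/ρ_m = 2550 m × 2.72/3.33 = 2080 m.

2080 m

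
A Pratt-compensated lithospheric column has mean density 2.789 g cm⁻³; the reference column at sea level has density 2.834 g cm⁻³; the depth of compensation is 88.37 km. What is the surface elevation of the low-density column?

1.43 km

ρ_ref D = ρ (D + h) → h = D (ρ_ref − ρ)/ρ.
h = 88.37 km × (2.834 − 2.789)/2.789 = 1.43 km.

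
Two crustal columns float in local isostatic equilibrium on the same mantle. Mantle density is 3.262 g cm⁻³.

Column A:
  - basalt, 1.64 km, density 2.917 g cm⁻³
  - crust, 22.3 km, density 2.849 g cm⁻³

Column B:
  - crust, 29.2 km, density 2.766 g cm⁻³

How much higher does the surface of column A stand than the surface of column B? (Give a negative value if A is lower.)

For any compensation level in the mantle, the mantle terms cancel and isostasy reduces to e = (Σt_A − Σt_B) − (Σ(ρt)_A − Σ(ρt)_B) / ρ_m.
Σt_A = 23.94 km; Σt_B = 29.2 km; Σ(ρt)_A = 68.31658; Σ(ρt)_B = 80.7672 (in km·g cm⁻³).
e = (23.94 − 29.2) − (68.31658 − 80.7672) / 3.262 = −1.44 km.

−1.44 km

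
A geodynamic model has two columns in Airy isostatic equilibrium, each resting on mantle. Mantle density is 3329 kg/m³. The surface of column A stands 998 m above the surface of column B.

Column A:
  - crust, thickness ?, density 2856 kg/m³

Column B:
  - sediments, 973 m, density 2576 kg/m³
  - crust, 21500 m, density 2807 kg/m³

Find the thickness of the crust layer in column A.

Take the compensation level at the base of the deeper column (depth z_c below the surface of column A) and equate Σ ρ_i t_i down to z_c; mantle fills any gap and the z_c terms cancel.
Column A: x×2856 + (z_c − 0 − x)×3329
Column B: 998×0 + 973×2576 + 21500×2807 + (z_c − 998 − 22473)×3329
The z_c×3329 term appears on both sides and cancels. Collect the known terms of each column as K = Σ(ρt)_known − 3329 × (depth of known layers): K_A = 0 − 3329×0 = 0; K_B = 62856948 − 3329×(998 + 22473) = −15278011.
Balance: K_A − x×(3329 − 2856) = K_B, so x = (K_A − K_B)/(3329 − 2856) = 15278000/473 = 32300 m.

32300 m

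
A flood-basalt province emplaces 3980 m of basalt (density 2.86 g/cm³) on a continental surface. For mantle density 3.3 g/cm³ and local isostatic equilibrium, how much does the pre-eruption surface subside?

3450 m

Subaerial loading: s = t ρ_load / ρ_m.
s = 3980 m × 2.86/3.3 = 3450 m.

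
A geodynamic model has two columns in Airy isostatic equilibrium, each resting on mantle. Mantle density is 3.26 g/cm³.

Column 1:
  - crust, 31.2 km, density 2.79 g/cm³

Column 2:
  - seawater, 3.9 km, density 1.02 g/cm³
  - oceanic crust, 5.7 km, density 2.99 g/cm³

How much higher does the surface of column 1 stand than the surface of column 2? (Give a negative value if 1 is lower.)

For any compensation level in the mantle, the mantle terms cancel and isostasy reduces to e = (Σt_1 − Σt_2) − (Σ(ρt)_1 − Σ(ρt)_2) / ρ_m.
Σt_1 = 31.2 km; Σt_2 = 9.6 km; Σ(ρt)_1 = 87.048; Σ(ρt)_2 = 21.021 (in km·g/cm³).
e = (31.2 − 9.6) − (87.048 − 21.021) / 3.26 = 1.35 km.

1.35 km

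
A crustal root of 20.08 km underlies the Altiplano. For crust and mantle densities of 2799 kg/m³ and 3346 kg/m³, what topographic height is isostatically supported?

3.92 km

For local isostatic compensation: ρ_c h = (ρ_m − ρ_c) r.
h = r (ρ_m − ρ_c) / ρ_c = 20.08 km × (3346 − 2799) / 2799 = 3.92 km.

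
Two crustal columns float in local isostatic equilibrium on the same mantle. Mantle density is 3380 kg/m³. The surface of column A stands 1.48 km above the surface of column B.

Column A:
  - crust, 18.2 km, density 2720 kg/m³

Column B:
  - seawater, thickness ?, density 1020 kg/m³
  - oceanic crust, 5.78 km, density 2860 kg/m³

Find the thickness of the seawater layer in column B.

Take the compensation level at the base of the deeper column (depth z_c below the surface of column A) and equate Σ ρ_i t_i down to z_c; mantle fills any gap and the z_c terms cancel.
Column A: 18.2×2720 + (z_c − 18.2)×3380
Column B: 1.48×0 + x×1020 + 5.78×2860 + (z_c − 1.48 − 5.78 − x)×3380
The z_c×3380 term appears on both sides and cancels. Collect the known terms of each column as K = Σ(ρt)_known − 3380 × (depth of known layers): K_A = 49504 − 3380×18.2 = −12012; K_B = 16530.8 − 3380×(1.48 + 5.78) = −8008.
Balance: K_A = K_B − x×(3380 − 1020), so x = (K_B − K_A)/(3380 − 1020) = 4004/2360 = 1.7 km.

1.7 km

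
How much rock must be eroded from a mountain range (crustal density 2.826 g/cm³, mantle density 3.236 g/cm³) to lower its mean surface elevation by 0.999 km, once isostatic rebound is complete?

7.88 km

Net drop Δ = e − u = e − e ρ_c/ρ_m = e (ρ_m − ρ_c)/ρ_m.
e = Δ ρ_m/(ρ_m − ρ_c) = 0.999 km × 3.236/0.41 = 7.88 km.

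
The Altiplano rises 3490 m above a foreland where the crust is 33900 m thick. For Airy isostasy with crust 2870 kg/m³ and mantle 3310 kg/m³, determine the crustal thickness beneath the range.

Root depth r = h ρ_c / (ρ_m − ρ_c) = 3490 m × 2870 / 440 = 22760 m.
Total thickness = T + h + r = 33900 m + 3490 m + 22760 m = 60200 m.

60200 m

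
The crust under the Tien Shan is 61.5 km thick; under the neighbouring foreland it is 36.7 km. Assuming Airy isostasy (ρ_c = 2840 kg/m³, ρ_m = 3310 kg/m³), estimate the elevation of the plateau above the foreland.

3.52 km

Excess crust Δ = 61.5 km − 36.7 km = 24.8 km, split between elevation h and root r with h + r = Δ.
Airy balance ρ_c h = (ρ_m − ρ_c) r gives r = h ρ_c/(ρ_m − ρ_c), so h (1 + ρ_c/(ρ_m − ρ_c)) = Δ, i.e. h = Δ (ρ_m − ρ_c)/ρ_m.
h = 24.8 km × 470/3310 = 3.52 km.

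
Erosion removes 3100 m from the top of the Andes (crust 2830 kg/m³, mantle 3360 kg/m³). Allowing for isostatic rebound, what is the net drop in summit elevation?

Rebound u = e ρ_c/ρ_m = 3100 m × 2830/3360 = 2611 m.
Net surface drop = e − u = 3100 m − 2611 m = e (ρ_m − ρ_c)/ρ_m = 489 m.

489 m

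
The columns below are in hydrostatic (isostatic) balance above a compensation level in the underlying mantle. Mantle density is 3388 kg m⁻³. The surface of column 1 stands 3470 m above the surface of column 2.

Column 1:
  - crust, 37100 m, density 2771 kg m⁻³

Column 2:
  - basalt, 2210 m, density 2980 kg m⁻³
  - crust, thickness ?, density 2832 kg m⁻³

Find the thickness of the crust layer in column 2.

Take the compensation level at the base of the deeper column (depth z_c below the surface of column 1) and equate Σ ρ_i t_i down to z_c; mantle fills any gap and the z_c terms cancel.
Column 1: 37100×2771 + (z_c − 37100)×3388
Column 2: 3470×0 + 2210×2980 + x×2832 + (z_c − 3470 − 2210 − x)×3388
The z_c×3388 term appears on both sides and cancels. Collect the known terms of each column as K = Σ(ρt)_known − 3388 × (depth of known layers): K_1 = 102804100 − 3388×37100 = −22890700; K_2 = 6585800 − 3388×(3470 + 2210) = −12658040.
Balance: K_1 = K_2 − x×(3388 − 2832), so x = (K_2 − K_1)/(3388 − 2832) = 10232700/556 = 18400 m.

18400 m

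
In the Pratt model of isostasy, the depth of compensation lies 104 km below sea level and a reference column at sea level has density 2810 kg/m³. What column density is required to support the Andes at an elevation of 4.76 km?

Pratt balance: ρ_ref D = ρ (D + h).
ρ = ρ_ref D/(D + h) = 2810 × 104 km/(104 km + 4.76 km) = 2690 kg/m³.

2690 kg/m³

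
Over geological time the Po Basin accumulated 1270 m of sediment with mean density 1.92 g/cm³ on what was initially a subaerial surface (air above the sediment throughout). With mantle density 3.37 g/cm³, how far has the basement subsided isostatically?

724 m

Subaerial load: s = t ρ_sed / ρ_m = 1270 m × 1.92/3.37 = 724 m.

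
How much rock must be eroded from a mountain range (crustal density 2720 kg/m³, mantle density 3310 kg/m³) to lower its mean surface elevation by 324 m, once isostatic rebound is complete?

Net drop Δ = e − u = e − e ρ_c/ρ_m = e (ρ_m − ρ_c)/ρ_m.
e = Δ ρ_m/(ρ_m − ρ_c) = 324 m × 3310/590 = 1820 m.

1820 m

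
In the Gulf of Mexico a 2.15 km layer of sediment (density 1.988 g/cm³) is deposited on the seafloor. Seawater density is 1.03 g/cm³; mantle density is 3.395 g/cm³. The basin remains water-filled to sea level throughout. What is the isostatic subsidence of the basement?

Submarine loading: the sediment displaces seawater, and the subsidence is in turn flooded, so s (ρ_m − ρ_w) = t (ρ_sed − ρ_w).
s = 2.15 km × (1.988 − 1.03) / (3.395 − 1.03) = 0.871 km.

0.871 km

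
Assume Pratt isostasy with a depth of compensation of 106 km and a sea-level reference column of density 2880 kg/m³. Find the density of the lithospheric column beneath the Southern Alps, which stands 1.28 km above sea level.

Pratt balance: ρ_ref D = ρ (D + h).
ρ = ρ_ref D/(D + h) = 2880 × 106 km/(106 km + 1.28 km) = 2850 kg/m³.

2850 kg/m³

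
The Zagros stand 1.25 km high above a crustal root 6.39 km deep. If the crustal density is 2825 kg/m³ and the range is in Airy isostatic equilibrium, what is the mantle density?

3380 kg/m³

Airy balance: ρ_c h = (ρ_m − ρ_c) r → ρ_m = ρ_c (1 + h/r).
ρ_m = 2825 × (1 + 1.25 km/6.39 km) = 3380 kg/m³.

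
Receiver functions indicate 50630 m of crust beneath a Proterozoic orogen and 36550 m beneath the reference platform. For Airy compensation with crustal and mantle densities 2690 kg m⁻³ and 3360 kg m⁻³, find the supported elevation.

2810 m

Excess crust Δ = 50630 m − 36550 m = 14080 m, split between elevation h and root r with h + r = Δ.
Airy balance ρ_c h = (ρ_m − ρ_c) r gives r = h ρ_c/(ρ_m − ρ_c), so h (1 + ρ_c/(ρ_m − ρ_c)) = Δ, i.e. h = Δ (ρ_m − ρ_c)/ρ_m.
h = 14080 m × 670/3360 = 2810 m.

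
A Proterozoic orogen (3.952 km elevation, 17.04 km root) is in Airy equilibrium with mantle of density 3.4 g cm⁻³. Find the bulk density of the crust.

ρ_c h = (ρ_m − ρ_c) r → ρ_c (h + r) = ρ_m r → ρ_c = ρ_m r / (h + r).
ρ_c = 3.4 × 17.04 km / (3.952 km + 17.04 km) = 2.76 g cm⁻³.

2.76 g cm⁻³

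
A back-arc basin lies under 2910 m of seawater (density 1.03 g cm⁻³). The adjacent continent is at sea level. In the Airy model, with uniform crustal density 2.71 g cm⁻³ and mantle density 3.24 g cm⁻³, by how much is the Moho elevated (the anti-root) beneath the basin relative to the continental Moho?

Isostatic balance requires: replacing crust with seawater at the top is compensated by replacing crust with mantle at the base: d (ρ_c − ρ_w) = a (ρ_m − ρ_c).
a = d (ρ_c − ρ_w)/(ρ_m − ρ_c) = 2910 m × 1.68/0.53 = 9220 m.

9220 m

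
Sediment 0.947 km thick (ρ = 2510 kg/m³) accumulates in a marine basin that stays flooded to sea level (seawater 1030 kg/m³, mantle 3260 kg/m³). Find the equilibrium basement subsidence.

0.629 km

Submarine loading: the sediment displaces seawater, and the subsidence is in turn flooded, so s (ρ_m − ρ_w) = t (ρ_sed − ρ_w).
s = 0.947 km × (2510 − 1030) / (3260 − 1030) = 0.629 km.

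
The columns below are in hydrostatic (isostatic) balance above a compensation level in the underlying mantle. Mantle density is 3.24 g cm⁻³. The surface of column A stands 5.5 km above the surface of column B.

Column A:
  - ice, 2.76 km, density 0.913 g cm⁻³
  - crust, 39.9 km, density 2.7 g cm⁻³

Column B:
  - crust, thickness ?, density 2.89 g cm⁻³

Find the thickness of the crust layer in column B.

29 km

Take the compensation level at the base of the deeper column (depth z_c below the surface of column A) and equate Σ ρ_i t_i down to z_c; mantle fills any gap and the z_c terms cancel.
Column A: 2.76×0.913 + 39.9×2.7 + (z_c − 42.66)×3.24
Column B: 5.5×0 + x×2.89 + (z_c − 5.5 − 0 − x)×3.24
The z_c×3.24 term appears on both sides and cancels. Collect the known terms of each column as K = Σ(ρt)_known − 3.24 × (depth of known layers): K_A = 110.24988 − 3.24×42.66 = −27.96852; K_B = 0 − 3.24×(5.5 + 0) = −17.82.
Balance: K_A = K_B − x×(3.24 − 2.89), so x = (K_B − K_A)/(3.24 − 2.89) = 10.1485/0.35 = 29 km.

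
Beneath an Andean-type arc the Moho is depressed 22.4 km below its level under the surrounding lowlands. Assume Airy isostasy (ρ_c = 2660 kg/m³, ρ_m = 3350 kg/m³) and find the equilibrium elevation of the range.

5.81 km

By Archimedes' principle applied to the lithosphere: ρ_c h = (ρ_m − ρ_c) r.
h = r (ρ_m − ρ_c) / ρ_c = 22.4 km × (3350 − 2660) / 2660 = 5.81 km.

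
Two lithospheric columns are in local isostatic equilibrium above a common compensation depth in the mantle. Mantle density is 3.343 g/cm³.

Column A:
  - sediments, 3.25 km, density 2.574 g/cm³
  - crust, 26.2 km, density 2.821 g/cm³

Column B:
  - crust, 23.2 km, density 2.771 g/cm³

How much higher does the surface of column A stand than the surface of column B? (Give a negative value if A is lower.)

For any compensation level in the mantle, the mantle terms cancel and isostasy reduces to e = (Σt_A − Σt_B) − (Σ(ρt)_A − Σ(ρt)_B) / ρ_m.
Σt_A = 29.45 km; Σt_B = 23.2 km; Σ(ρt)_A = 82.2757; Σ(ρt)_B = 64.2872 (in km·g/cm³).
e = (29.45 − 23.2) − (82.2757 − 64.2872) / 3.343 = 0.869 km.

0.869 km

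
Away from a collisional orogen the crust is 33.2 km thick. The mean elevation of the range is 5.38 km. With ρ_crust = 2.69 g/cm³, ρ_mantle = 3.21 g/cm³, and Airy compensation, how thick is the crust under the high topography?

66.4 km

Root depth r = h ρ_c / (ρ_m − ρ_c) = 5.38 km × 2.69 / 0.52 = 27.83 km.
Total thickness = T + h + r = 33.2 km + 5.38 km + 27.83 km = 66.4 km.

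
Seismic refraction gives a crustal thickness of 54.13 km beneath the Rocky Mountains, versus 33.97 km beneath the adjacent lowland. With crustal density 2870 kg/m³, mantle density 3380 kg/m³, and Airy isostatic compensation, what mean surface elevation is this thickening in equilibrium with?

Excess crust Δ = 54.13 km − 33.97 km = 20.16 km, split between elevation h and root r with h + r = Δ.
Airy balance ρ_c h = (ρ_m − ρ_c) r gives r = h ρ_c/(ρ_m − ρ_c), so h (1 + ρ_c/(ρ_m − ρ_c)) = Δ, i.e. h = Δ (ρ_m − ρ_c)/ρ_m.
h = 20.16 km × 510/3380 = 3.04 km.

3.04 km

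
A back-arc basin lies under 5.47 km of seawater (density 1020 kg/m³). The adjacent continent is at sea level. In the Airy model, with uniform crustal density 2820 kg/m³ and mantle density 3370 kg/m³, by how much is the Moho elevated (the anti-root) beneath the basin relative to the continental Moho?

For local isostatic compensation: replacing crust with seawater at the top is compensated by replacing crust with mantle at the base: d (ρ_c − ρ_w) = a (ρ_m − ρ_c).
a = d (ρ_c − ρ_w)/(ρ_m − ρ_c) = 5.47 km × 1800/550 = 17.9 km.

17.9 km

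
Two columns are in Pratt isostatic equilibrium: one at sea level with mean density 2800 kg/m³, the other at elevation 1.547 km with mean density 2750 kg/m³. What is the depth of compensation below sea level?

ρ_ref D = ρ (D + h) → D (ρ_ref − ρ) = ρ h.
D = ρ h/(ρ_ref − ρ) = 2750 × 1.547 km/(2800 − 2750) = 85.1 km.

85.1 km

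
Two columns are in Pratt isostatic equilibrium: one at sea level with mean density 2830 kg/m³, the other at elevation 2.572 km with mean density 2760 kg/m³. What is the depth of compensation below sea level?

101 km

ρ_ref D = ρ (D + h) → D (ρ_ref − ρ) = ρ h.
D = ρ h/(ρ_ref − ρ) = 2760 × 2.572 km/(2830 − 2760) = 101 km.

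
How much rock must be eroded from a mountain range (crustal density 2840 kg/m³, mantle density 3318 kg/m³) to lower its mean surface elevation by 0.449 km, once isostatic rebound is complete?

Net drop Δ = e − u = e − e ρ_c/ρ_m = e (ρ_m − ρ_c)/ρ_m.
e = Δ ρ_m/(ρ_m − ρ_c) = 0.449 km × 3318/478 = 3.12 km.

3.12 km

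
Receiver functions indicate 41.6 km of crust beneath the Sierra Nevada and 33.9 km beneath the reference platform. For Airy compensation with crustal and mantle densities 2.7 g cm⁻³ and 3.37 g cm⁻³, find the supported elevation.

1.53 km

Excess crust Δ = 41.6 km − 33.9 km = 7.7 km, split between elevation h and root r with h + r = Δ.
Airy balance ρ_c h = (ρ_m − ρ_c) r gives r = h ρ_c/(ρ_m − ρ_c), so h (1 + ρ_c/(ρ_m − ρ_c)) = Δ, i.e. h = Δ (ρ_m − ρ_c)/ρ_m.
h = 7.7 km × 0.67/3.37 = 1.53 km.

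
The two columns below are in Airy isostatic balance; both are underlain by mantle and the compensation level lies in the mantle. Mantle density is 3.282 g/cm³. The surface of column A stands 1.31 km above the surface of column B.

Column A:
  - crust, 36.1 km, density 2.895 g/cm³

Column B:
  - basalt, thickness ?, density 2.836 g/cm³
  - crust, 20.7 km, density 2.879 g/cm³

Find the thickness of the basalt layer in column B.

Take the compensation level at the base of the deeper column (depth z_c below the surface of column A) and equate Σ ρ_i t_i down to z_c; mantle fills any gap and the z_c terms cancel.
Column A: 36.1×2.895 + (z_c − 36.1)×3.282
Column B: 1.31×0 + x×2.836 + 20.7×2.879 + (z_c − 1.31 − 20.7 − x)×3.282
The z_c×3.282 term appears on both sides and cancels. Collect the known terms of each column as K = Σ(ρt)_known − 3.282 × (depth of known layers): K_A = 104.5095 − 3.282×36.1 = −13.9707; K_B = 59.5953 − 3.282×(1.31 + 20.7) = −12.64152.
Balance: K_A = K_B − x×(3.282 − 2.836), so x = (K_B − K_A)/(3.282 − 2.836) = 1.32918/0.446 = 2.98 km.

2.98 km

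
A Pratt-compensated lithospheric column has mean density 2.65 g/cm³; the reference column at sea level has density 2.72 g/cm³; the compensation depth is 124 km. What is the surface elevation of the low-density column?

3.28 km

ρ_ref D = ρ (D + h) → h = D (ρ_ref − ρ)/ρ.
h = 124 km × (2.72 − 2.65)/2.65 = 3.28 km.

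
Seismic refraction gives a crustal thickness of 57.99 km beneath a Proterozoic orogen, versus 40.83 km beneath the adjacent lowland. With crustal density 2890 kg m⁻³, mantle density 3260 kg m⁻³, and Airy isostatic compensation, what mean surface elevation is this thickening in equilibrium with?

1.95 km

Excess crust Δ = 57.99 km − 40.83 km = 17.16 km, split between elevation h and root r with h + r = Δ.
Airy balance ρ_c h = (ρ_m − ρ_c) r gives r = h ρ_c/(ρ_m − ρ_c), so h (1 + ρ_c/(ρ_m − ρ_c)) = Δ, i.e. h = Δ (ρ_m − ρ_c)/ρ_m.
h = 17.16 km × 370/3260 = 1.95 km.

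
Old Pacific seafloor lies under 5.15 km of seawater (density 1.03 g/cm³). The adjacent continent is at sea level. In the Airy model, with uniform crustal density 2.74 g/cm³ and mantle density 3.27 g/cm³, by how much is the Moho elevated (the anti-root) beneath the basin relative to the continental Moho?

Equating mass per unit area of the two columns: replacing crust with seawater at the top is compensated by replacing crust with mantle at the base: d (ρ_c − ρ_w) = a (ρ_m − ρ_c).
a = d (ρ_c − ρ_w)/(ρ_m − ρ_c) = 5.15 km × 1.71/0.53 = 16.6 km.

16.6 km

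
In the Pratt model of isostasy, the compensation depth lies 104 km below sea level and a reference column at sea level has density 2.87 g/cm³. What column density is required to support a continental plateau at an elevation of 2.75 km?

2.8 g/cm³

Pratt balance: ρ_ref D = ρ (D + h).
ρ = ρ_ref D/(D + h) = 2.87 × 104 km/(104 km + 2.75 km) = 2.8 g/cm³.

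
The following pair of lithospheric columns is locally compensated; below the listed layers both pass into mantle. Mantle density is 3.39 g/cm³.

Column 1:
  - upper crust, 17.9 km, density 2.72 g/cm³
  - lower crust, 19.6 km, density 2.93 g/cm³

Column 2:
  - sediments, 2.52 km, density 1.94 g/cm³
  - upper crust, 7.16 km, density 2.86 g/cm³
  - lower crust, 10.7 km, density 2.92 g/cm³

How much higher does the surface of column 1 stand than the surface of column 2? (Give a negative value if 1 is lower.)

For any compensation level in the mantle, the mantle terms cancel and isostasy reduces to e = (Σt_1 − Σt_2) − (Σ(ρt)_1 − Σ(ρt)_2) / ρ_m.
Σt_1 = 37.5 km; Σt_2 = 20.38 km; Σ(ρt)_1 = 106.116; Σ(ρt)_2 = 56.6104 (in km·g/cm³).
e = (37.5 − 20.38) − (106.116 − 56.6104) / 3.39 = 2.52 km.

2.52 km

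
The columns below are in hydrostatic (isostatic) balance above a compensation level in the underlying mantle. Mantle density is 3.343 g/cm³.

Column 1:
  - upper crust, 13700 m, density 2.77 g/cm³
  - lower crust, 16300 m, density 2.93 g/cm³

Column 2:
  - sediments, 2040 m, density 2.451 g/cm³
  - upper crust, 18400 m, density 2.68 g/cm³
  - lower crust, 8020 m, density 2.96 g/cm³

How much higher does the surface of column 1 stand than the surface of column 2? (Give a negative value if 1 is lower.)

For any compensation level in the mantle, the mantle terms cancel and isostasy reduces to e = (Σt_1 − Σt_2) − (Σ(ρt)_1 − Σ(ρt)_2) / ρ_m.
Σt_1 = 30000 m; Σt_2 = 28460 m; Σ(ρt)_1 = 85708; Σ(ρt)_2 = 78051.24 (in m·g/cm³).
e = (30000 − 28460) − (85708 − 78051.24) / 3.343 = −750 m.

−750 m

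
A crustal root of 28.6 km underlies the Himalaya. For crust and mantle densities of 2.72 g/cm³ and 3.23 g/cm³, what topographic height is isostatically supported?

5.36 km

In Airy isostatic equilibrium: ρ_c h = (ρ_m − ρ_c) r.
h = r (ρ_m − ρ_c) / ρ_c = 28.6 km × (3.23 − 2.72) / 2.72 = 5.36 km.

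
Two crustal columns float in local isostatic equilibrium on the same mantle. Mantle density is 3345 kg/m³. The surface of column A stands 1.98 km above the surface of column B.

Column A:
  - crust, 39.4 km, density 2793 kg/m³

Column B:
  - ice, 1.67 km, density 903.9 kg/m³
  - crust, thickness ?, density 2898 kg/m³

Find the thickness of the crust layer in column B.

Take the compensation level at the base of the deeper column (depth z_c below the surface of column A) and equate Σ ρ_i t_i down to z_c; mantle fills any gap and the z_c terms cancel.
Column A: 39.4×2793 + (z_c − 39.4)×3345
Column B: 1.98×0 + 1.67×903.9 + x×2898 + (z_c − 1.98 − 1.67 − x)×3345
The z_c×3345 term appears on both sides and cancels. Collect the known terms of each column as K = Σ(ρt)_known − 3345 × (depth of known layers): K_A = 110044.2 − 3345×39.4 = −21748.8; K_B = 1509.513 − 3345×(1.98 + 1.67) = −10699.737.
Balance: K_A = K_B − x×(3345 − 2898), so x = (K_B − K_A)/(3345 − 2898) = 11049.1/447 = 24.7 km.

24.7 km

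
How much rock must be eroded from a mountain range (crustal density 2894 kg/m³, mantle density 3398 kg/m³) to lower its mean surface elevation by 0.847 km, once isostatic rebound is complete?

Net drop Δ = e − u = e − e ρ_c/ρ_m = e (ρ_m − ρ_c)/ρ_m.
e = Δ ρ_m/(ρ_m − ρ_c) = 0.847 km × 3398/504 = 5.71 km.

5.71 km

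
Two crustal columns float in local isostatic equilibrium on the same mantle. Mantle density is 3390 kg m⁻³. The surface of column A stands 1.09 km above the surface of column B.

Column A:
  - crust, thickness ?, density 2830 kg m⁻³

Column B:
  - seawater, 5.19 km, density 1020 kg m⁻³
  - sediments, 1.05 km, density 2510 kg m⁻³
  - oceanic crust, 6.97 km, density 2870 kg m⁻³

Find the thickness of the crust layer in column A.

Take the compensation level at the base of the deeper column (depth z_c below the surface of column A) and equate Σ ρ_i t_i down to z_c; mantle fills any gap and the z_c terms cancel.
Column A: x×2830 + (z_c − 0 − x)×3390
Column B: 1.09×0 + 5.19×1020 + 1.05×2510 + 6.97×2870 + (z_c − 1.09 − 13.21)×3390
The z_c×3390 term appears on both sides and cancels. Collect the known terms of each column as K = Σ(ρt)_known − 3390 × (depth of known layers): K_A = 0 − 3390×0 = 0; K_B = 27933.2 − 3390×(1.09 + 13.21) = −20543.8.
Balance: K_A − x×(3390 − 2830) = K_B, so x = (K_A − K_B)/(3390 − 2830) = 20543.8/560 = 36.7 km.

36.7 km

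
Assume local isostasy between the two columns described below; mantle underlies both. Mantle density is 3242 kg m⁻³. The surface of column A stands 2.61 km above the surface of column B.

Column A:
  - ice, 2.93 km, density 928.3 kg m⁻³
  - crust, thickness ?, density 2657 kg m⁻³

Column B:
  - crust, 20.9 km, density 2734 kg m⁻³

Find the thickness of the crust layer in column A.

21 km

Take the compensation level at the base of the deeper column (depth z_c below the surface of column A) and equate Σ ρ_i t_i down to z_c; mantle fills any gap and the z_c terms cancel.
Column A: 2.93×928.3 + x×2657 + (z_c − 2.93 − x)×3242
Column B: 2.61×0 + 20.9×2734 + (z_c − 2.61 − 20.9)×3242
The z_c×3242 term appears on both sides and cancels. Collect the known terms of each column as K = Σ(ρt)_known − 3242 × (depth of known layers): K_A = 2719.919 − 3242×2.93 = −6779.141; K_B = 57140.6 − 3242×(2.61 + 20.9) = −19078.82.
Balance: K_A − x×(3242 − 2657) = K_B, so x = (K_A − K_B)/(3242 − 2657) = 12299.7/585 = 21 km.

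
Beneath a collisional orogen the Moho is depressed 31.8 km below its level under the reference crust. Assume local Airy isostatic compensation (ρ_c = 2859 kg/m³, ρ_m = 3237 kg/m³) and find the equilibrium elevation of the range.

By Archimedes' principle applied to the lithosphere: ρ_c h = (ρ_m − ρ_c) r.
h = r (ρ_m − ρ_c) / ρ_c = 31.8 km × (3237 − 2859) / 2859 = 4.2 km.

4.2 km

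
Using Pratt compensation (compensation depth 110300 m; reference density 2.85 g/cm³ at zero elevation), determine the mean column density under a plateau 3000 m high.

2.77 g/cm³

Pratt balance: ρ_ref D = ρ (D + h).
ρ = ρ_ref D/(D + h) = 2.85 × 110300 m/(110300 m + 3000 m) = 2.77 g/cm³.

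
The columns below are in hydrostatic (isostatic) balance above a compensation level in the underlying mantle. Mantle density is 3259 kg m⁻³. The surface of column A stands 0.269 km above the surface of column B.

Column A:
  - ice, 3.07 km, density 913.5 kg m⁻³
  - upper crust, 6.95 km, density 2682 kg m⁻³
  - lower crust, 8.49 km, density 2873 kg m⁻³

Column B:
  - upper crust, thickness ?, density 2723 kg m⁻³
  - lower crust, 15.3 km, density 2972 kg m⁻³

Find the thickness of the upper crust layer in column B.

17.2 km

Take the compensation level at the base of the deeper column (depth z_c below the surface of column A) and equate Σ ρ_i t_i down to z_c; mantle fills any gap and the z_c terms cancel.
Column A: 3.07×913.5 + 6.95×2682 + 8.49×2873 + (z_c − 18.51)×3259
Column B: 0.269×0 + x×2723 + 15.3×2972 + (z_c − 0.269 − 15.3 − x)×3259
The z_c×3259 term appears on both sides and cancels. Collect the known terms of each column as K = Σ(ρt)_known − 3259 × (depth of known layers): K_A = 45836.115 − 3259×18.51 = −14487.975; K_B = 45471.6 − 3259×(0.269 + 15.3) = −5267.771.
Balance: K_A = K_B − x×(3259 − 2723), so x = (K_B − K_A)/(3259 − 2723) = 9220.2/536 = 17.2 km.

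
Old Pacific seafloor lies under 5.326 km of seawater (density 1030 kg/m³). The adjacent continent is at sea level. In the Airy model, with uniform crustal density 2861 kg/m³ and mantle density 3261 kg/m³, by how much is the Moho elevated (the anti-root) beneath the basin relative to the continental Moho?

For local isostatic compensation: replacing crust with seawater at the top is compensated by replacing crust with mantle at the base: d (ρ_c − ρ_w) = a (ρ_m − ρ_c).
a = d (ρ_c − ρ_w)/(ρ_m − ρ_c) = 5.326 km × 1831/400 = 24.4 km.

24.4 km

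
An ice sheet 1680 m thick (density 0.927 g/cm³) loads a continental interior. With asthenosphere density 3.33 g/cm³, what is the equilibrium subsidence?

For local isostatic compensation: the ice load ρ_ice t is balanced by mantle displaced below, ρ_m s.
s = t ρ_ice / ρ_m = 1680 m × 0.927/3.33 = 468 m.

468 m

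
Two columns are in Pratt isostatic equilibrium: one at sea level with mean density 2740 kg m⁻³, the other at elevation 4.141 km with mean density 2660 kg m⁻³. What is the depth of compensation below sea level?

138 km

ρ_ref D = ρ (D + h) → D (ρ_ref − ρ) = ρ h.
D = ρ h/(ρ_ref − ρ) = 2660 × 4.141 km/(2740 − 2660) = 138 km.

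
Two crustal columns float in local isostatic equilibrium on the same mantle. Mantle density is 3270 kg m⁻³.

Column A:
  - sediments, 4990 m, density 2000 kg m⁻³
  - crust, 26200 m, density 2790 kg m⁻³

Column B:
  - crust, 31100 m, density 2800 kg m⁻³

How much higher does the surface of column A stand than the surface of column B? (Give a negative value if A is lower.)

For any compensation level in the mantle, the mantle terms cancel and isostasy reduces to e = (Σt_A − Σt_B) − (Σ(ρt)_A − Σ(ρt)_B) / ρ_m.
Σt_A = 31190 m; Σt_B = 31100 m; Σ(ρt)_A = 83078000; Σ(ρt)_B = 87080000 (in m·kg m⁻³).
e = (31190 − 31100) − (83078000 − 87080000) / 3270 = 1310 m.

1310 m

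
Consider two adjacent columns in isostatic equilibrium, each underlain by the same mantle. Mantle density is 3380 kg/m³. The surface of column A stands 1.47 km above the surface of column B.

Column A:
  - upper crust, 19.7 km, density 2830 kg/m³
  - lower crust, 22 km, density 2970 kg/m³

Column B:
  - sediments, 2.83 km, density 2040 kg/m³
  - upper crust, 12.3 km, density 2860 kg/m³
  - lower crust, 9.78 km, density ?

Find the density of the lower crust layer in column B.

2900 kg/m³

Take the compensation level at the base of the deeper column (depth z_c below the surface of column A) and equate Σ ρ_i t_i down to z_c; mantle fills any gap and the z_c terms cancel.
Column A: 19.7×2830 + 22×2970 + (z_c − 41.7)×3380
Column B: 1.47×0 + 2.83×2040 + 12.3×2860 + 9.78×ρ + (z_c − 1.47 − 24.91)×3380
The z_c×3380 term appears on both sides and cancels. Collect the known terms of each column as K = Σ(ρt)_known − 3380 × (depth of known layers): K_A = 121091 − 3380×41.7 = −19855; K_B = 40951.2 − 3380×(1.47 + 24.91) = −48213.2.
Balance: K_A = K_B + 9.78×ρ, so ρ = (K_A − K_B)/9.78 = 28358.2/9.78 = 2900 kg/m³.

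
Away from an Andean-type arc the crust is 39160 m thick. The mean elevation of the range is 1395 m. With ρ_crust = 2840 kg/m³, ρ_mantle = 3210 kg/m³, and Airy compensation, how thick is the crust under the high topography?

51300 m

Root depth r = h ρ_c / (ρ_m − ρ_c) = 1395 m × 2840 / 370 = 10710 m.
Total thickness = T + h + r = 39160 m + 1395 m + 10710 m = 51300 m.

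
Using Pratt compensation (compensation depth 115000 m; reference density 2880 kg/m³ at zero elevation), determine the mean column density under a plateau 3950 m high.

Pratt balance: ρ_ref D = ρ (D + h).
ρ = ρ_ref D/(D + h) = 2880 × 115000 m/(115000 m + 3950 m) = 2780 kg/m³.

2780 kg/m³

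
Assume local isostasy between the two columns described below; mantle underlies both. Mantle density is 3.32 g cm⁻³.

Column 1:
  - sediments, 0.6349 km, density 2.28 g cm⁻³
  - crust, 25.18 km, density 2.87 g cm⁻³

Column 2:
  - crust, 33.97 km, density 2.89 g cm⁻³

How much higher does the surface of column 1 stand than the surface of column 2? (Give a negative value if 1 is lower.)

−0.788 km

For any compensation level in the mantle, the mantle terms cancel and isostasy reduces to e = (Σt_1 − Σt_2) − (Σ(ρt)_1 − Σ(ρt)_2) / ρ_m.
Σt_1 = 25.8149 km; Σt_2 = 33.97 km; Σ(ρt)_1 = 73.714172; Σ(ρt)_2 = 98.1733 (in km·g cm⁻³).
e = (25.8149 − 33.97) − (73.714172 − 98.1733) / 3.32 = −0.788 km.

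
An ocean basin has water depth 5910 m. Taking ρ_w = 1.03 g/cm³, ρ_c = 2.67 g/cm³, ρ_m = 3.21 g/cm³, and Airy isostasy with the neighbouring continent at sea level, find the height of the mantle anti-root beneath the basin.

17900 m

Equating mass per unit area of the two columns: replacing crust with seawater at the top is compensated by replacing crust with mantle at the base: d (ρ_c − ρ_w) = a (ρ_m − ρ_c).
a = d (ρ_c − ρ_w)/(ρ_m − ρ_c) = 5910 m × 1.64/0.54 = 17900 m.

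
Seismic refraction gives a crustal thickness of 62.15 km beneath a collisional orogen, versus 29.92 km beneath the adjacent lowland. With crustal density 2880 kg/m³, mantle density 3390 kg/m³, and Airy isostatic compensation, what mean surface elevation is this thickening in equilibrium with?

4.85 km

Excess crust Δ = 62.15 km − 29.92 km = 32.23 km, split between elevation h and root r with h + r = Δ.
Airy balance ρ_c h = (ρ_m − ρ_c) r gives r = h ρ_c/(ρ_m − ρ_c), so h (1 + ρ_c/(ρ_m − ρ_c)) = Δ, i.e. h = Δ (ρ_m − ρ_c)/ρ_m.
h = 32.23 km × 510/3390 = 4.85 km.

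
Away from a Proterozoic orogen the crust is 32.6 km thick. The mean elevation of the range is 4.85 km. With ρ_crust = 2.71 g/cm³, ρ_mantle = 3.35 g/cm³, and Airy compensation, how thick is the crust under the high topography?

Root depth r = h ρ_c / (ρ_m − ρ_c) = 4.85 km × 2.71 / 0.64 = 20.54 km.
Total thickness = T + h + r = 32.6 km + 4.85 km + 20.54 km = 58 km.

58 km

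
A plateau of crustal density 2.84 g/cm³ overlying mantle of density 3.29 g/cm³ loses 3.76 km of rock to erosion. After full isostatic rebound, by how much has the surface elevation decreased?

0.514 km

Rebound u = e ρ_c/ρ_m = 3.76 km × 2.84/3.29 = 3.246 km.
Net surface drop = e − u = 3.76 km − 3.246 km = e (ρ_m − ρ_c)/ρ_m = 0.514 km.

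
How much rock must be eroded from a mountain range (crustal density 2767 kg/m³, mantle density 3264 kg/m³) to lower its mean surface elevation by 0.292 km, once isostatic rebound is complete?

Net drop Δ = e − u = e − e ρ_c/ρ_m = e (ρ_m − ρ_c)/ρ_m.
e = Δ ρ_m/(ρ_m − ρ_c) = 0.292 km × 3264/497 = 1.92 km.

1.92 km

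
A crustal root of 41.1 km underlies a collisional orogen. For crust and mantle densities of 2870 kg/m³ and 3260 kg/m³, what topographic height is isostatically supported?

Balancing pressure at the compensation depth: ρ_c h = (ρ_m − ρ_c) r.
h = r (ρ_m − ρ_c) / ρ_c = 41.1 km × (3260 − 2870) / 2870 = 5.59 km.

5.59 km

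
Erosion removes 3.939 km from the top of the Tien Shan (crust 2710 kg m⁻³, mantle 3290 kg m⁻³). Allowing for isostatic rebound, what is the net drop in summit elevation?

0.694 km

Rebound u = e ρ_c/ρ_m = 3.939 km × 2710/3290 = 3.245 km.
Net surface drop = e − u = 3.939 km − 3.245 km = e (ρ_m − ρ_c)/ρ_m = 0.694 km.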